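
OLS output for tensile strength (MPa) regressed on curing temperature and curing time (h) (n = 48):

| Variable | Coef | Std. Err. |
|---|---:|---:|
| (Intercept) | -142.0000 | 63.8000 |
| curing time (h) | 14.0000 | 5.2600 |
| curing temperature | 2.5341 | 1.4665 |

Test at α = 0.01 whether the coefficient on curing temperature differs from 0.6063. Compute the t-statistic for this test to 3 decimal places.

t = 1.315

Read off: b = 2.5341, SE = 1.4665 for curing temperature.
H₀: β₁ = 0.6063 vs H₁: β₁ ≠ 0.6063.
t = (2.5341 − 0.6063) / 1.4665 = 1.315.
df = n − k − 1 = 48 − 2 − 1 = 45.
Two-sided p ≈ 0.1953, which is ≥ 0.01, so fail to reject H₀.
The data are consistent with a true slope of 0.6063 MPa per unit of curing temperature, holding the other predictors fixed.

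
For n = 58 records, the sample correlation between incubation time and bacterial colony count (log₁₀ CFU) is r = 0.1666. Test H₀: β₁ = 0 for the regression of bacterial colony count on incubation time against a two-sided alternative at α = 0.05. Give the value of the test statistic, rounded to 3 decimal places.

t = 1.264

t = r·√(n − 2)/√(1 − r²) = 0.1666·√56/√0.972244 = 1.264.
df = n − 2 = 56.
Two-sided p ≈ 0.2113, which is ≥ 0.05, so fail to reject H₀.
The data do not give significant evidence of a linear association between incubation time and bacterial colony count.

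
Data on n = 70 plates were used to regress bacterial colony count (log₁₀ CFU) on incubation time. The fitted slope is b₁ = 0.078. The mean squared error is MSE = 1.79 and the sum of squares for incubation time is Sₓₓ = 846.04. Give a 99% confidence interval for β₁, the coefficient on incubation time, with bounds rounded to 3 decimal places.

SE(b₁) = √(MSE/Sₓₓ) = √(1.79/846.04) = 0.0459972.
df = n − 2 = 68.
t* = t_{0.005, 68} = 2.650081.
Margin = t* × SE = 2.650081 × 0.0459972 = 0.12190.
CI: 0.078 ± 0.12190 → (-0.044, 0.200).
With 99% confidence, each one-unit increase in incubation time is associated with a change of between -0.044 and 0.200 log₁₀ CFU in bacterial colony count.

(-0.044, 0.200)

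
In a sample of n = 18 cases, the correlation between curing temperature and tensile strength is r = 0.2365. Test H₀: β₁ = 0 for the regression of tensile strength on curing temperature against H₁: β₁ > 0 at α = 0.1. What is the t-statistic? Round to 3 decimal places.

t = 0.974

t = r·√(n − 2)/√(1 − r²) = 0.2365·√16/√0.944068 = 0.974.
df = n − 2 = 16.
One-sided p ≈ 0.1724, which is ≥ 0.1, so fail to reject H₀.
The data do not give significant evidence of a linear association between curing temperature and tensile strength.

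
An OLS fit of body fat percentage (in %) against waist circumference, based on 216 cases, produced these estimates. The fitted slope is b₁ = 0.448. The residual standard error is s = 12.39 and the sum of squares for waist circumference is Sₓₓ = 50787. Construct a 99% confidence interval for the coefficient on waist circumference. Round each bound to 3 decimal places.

(0.305, 0.591)

SE(b₁) = s/√Sₓₓ = 12.39/√50787 = 0.0549788.
df = n − 2 = 214.
t* = t_{0.005, 214} = 2.598998.
Margin = t* × SE = 2.598998 × 0.0549788 = 0.14289.
CI: 0.448 ± 0.14289 → (0.305, 0.591).
With 99% confidence, each one-unit increase in waist circumference is associated with a change of between 0.305 and 0.591 % in body fat percentage.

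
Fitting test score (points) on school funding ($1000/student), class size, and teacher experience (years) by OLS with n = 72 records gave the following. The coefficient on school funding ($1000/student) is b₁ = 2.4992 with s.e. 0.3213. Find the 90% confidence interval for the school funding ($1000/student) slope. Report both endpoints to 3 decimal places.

(1.963, 3.035)

df = n − k − 1 = 72 − 3 − 1 = 68.
t* = t_{0.05, 68} = 1.667572.
Margin = t* × SE = 1.667572 × 0.3213 = 0.53579.
CI: 2.4992 ± 0.53579 → (1.963, 3.035).
With 90% confidence, each one-unit increase in school funding ($1000/student) is associated with a change of between 1.963 and 3.035 points in test score, holding the other predictors fixed.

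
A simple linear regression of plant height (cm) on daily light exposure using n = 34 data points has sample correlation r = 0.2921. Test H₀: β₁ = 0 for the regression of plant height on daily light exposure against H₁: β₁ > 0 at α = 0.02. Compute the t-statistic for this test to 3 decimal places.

t = r·√(n − 2)/√(1 − r²) = 0.2921·√32/√0.914678 = 1.728.
df = n − 2 = 32.
One-sided p ≈ 0.0468, which is ≥ 0.02, so fail to reject H₀.
The data do not give significant evidence of a linear association between daily light exposure and plant height.

t = 1.728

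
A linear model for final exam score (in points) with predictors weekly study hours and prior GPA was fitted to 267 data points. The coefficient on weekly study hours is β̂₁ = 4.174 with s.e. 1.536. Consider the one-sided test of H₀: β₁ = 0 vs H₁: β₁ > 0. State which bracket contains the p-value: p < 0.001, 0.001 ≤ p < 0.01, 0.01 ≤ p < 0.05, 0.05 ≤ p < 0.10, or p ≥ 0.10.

0.001 ≤ p < 0.01

t = 4.174 / 1.536 = 2.717.
df = n − k − 1 = 267 − 2 − 1 = 264.
One-sided p = P(T_{264} > t) ≈ 0.0035.
So 0.001 ≤ p < 0.01.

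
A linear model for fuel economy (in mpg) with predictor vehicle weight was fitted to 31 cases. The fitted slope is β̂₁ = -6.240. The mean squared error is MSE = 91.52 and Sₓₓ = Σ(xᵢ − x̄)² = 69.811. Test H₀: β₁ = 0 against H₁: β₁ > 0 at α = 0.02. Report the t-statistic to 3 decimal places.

t = -5.450

SE(β̂₁) = √(MSE/Sₓₓ) = √(91.52/69.811) = 1.14498.
t = -6.240 / 1.14498 = -5.450.
df = n − 2 = 29.
One-sided p ≈ 1.0000, which is ≥ 0.02, so fail to reject H₀.
The data do not give significant evidence that the true slope on vehicle weight is positive.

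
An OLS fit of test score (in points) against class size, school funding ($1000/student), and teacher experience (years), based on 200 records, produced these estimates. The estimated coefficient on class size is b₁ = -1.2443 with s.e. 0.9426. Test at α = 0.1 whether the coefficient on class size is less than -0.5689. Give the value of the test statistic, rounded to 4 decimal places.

H₀: β₁ = -0.5689 vs H₁: β₁ < -0.5689.
t = (b₁ − β₁⁰)/SE = (-1.2443 − (-0.5689)) / 0.9426 = -0.7165.
df = n − k − 1 = 200 − 3 − 1 = 196.
One-sided p ≈ 0.2373, which is ≥ 0.1, so fail to reject H₀.
The data do not give significant evidence that the true slope on class size is below -0.5689 points per unit, holding the other predictors fixed.

t = -0.7165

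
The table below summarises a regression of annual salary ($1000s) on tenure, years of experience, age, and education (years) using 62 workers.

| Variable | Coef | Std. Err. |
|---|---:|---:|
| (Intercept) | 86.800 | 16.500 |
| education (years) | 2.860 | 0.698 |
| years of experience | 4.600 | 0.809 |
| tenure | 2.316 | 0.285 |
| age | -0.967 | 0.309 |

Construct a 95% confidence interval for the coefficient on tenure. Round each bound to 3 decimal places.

(1.745, 2.887)

Read off: b = 2.316, SE = 0.285 for tenure.
df = n − k − 1 = 62 − 4 − 1 = 57.
t* = t_{0.025, 57} = 2.002465.
Margin = t* × SE = 2.002465 × 0.285 = 0.57070.
CI: 2.316 ± 0.57070 → (1.745, 2.887).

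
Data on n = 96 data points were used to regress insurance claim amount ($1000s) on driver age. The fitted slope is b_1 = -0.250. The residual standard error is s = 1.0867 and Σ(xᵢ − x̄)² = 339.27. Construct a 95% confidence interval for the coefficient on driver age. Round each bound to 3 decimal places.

SE(b_1) = s/√Sₓₓ = 1.0867/√339.27 = 0.058998.
df = n − 2 = 94.
t* = t_{0.025, 94} = 1.985523.
Margin = t* × SE = 1.985523 × 0.058998 = 0.11714.
CI: -0.250 ± 0.11714 → (-0.367, -0.133).
With 95% confidence, each one-unit increase in driver age is associated with a change of between -0.367 and -0.133 $1000s in insurance claim amount.

(-0.367, -0.133)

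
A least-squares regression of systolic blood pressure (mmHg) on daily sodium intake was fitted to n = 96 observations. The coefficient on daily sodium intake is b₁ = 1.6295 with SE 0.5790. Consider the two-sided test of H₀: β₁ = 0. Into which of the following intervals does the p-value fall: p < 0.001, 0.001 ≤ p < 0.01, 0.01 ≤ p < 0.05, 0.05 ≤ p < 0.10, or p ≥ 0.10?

t = 1.6295 / 0.5790 = 2.814.
df = n − 2 = 96 − 2 = 94.
Two-sided p = 2·P(T_{94} > |t|) ≈ 0.0060.
So 0.001 ≤ p < 0.01.

0.001 ≤ p < 0.01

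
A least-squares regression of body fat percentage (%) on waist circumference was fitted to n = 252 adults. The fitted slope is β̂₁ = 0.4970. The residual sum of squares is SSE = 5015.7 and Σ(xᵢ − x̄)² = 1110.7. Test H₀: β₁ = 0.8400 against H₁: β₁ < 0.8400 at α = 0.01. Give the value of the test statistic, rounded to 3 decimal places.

MSE = SSE/(n − 2) = 5015.7/250 = 20.0628.
SE(β̂₁) = √(MSE/Sₓₓ) = √(20.0628/1110.7) = 0.134399.
t = (0.4970 − 0.8400) / 0.134399 = -2.552.
df = n − 2 = 250.
One-sided p ≈ 0.0057, which is < 0.01, so reject H₀.
There is evidence that the true slope on waist circumference is below 0.8400 % per unit.

t = -2.552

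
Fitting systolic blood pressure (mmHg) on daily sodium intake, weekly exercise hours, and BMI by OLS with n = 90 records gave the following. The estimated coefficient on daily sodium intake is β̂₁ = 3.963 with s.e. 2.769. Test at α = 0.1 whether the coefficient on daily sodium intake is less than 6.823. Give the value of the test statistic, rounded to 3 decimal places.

t = -1.033

H₀: β₁ = 6.823 vs H₁: β₁ < 6.823.
t = (β̂₁ − β₁⁰)/SE = (3.963 − 6.823) / 2.769 = -1.033.
df = n − k − 1 = 90 − 3 − 1 = 86.
One-sided p ≈ 0.1523, which is ≥ 0.1, so fail to reject H₀.
The data do not give significant evidence that the true slope on daily sodium intake is below 6.823 mmHg per unit, holding the other predictors fixed.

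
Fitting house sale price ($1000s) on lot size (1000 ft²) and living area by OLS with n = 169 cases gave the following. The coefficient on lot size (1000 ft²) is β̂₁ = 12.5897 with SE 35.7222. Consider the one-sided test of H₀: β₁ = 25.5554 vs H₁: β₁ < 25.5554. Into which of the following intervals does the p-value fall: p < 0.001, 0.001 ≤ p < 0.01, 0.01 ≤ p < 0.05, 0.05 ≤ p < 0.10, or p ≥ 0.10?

p ≥ 0.10

t = (12.5897 − 25.5554) / 35.7222 = -0.363.
df = n − k − 1 = 169 − 2 − 1 = 166.
One-sided p = P(T_{166} < t) ≈ 0.3585.
So p ≥ 0.10.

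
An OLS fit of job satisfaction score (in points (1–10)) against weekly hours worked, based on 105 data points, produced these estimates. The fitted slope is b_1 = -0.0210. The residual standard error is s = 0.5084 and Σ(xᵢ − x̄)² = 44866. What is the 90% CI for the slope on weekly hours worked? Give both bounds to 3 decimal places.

SE(b_1) = s/√Sₓₓ = 0.5084/√44866 = 0.0024002.
df = n − 2 = 103.
t* = t_{0.05, 103} = 1.659782.
Margin = t* × SE = 1.659782 × 0.0024002 = 0.00398.
CI: -0.0210 ± 0.00398 → (-0.025, -0.017).
With 90% confidence, each one-unit increase in weekly hours worked is associated with a change of between -0.025 and -0.017 points (1–10) in job satisfaction score.

(-0.025, -0.017)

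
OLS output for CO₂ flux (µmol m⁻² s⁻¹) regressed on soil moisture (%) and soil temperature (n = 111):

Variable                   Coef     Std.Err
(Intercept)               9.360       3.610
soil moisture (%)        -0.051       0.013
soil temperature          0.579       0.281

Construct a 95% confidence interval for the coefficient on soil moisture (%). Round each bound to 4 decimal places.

(-0.0768, -0.0252)

Read off: b = -0.051, SE = 0.013 for soil moisture (%).
df = n − k − 1 = 111 − 2 − 1 = 108.
t* = t_{0.025, 108} = 1.982173.
Margin = t* × SE = 1.982173 × 0.013 = 0.025768.
CI: -0.051 ± 0.025768 → (-0.0768, -0.0252).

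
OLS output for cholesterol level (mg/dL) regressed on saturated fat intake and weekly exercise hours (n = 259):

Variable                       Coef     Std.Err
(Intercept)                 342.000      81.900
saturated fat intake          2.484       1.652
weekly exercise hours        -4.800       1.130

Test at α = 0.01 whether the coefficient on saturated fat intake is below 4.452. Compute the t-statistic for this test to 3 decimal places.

t = -1.191

Read off: b = 2.484, SE = 1.652 for saturated fat intake.
H₀: β₁ = 4.452 vs H₁: β₁ < 4.452.
t = (2.484 − 4.452) / 1.652 = -1.191.
df = n − k − 1 = 259 − 2 − 1 = 256.
One-sided p ≈ 0.1173, which is ≥ 0.01, so fail to reject H₀.
The data do not give significant evidence that the true slope on saturated fat intake is below 4.452 mg/dL per unit, holding the other predictors fixed.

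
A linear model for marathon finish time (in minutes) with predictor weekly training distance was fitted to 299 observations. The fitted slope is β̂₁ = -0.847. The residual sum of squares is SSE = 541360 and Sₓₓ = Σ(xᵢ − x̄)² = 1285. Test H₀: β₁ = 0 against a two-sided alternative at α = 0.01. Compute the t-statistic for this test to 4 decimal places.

MSE = SSE/(n − 2) = 541360/297 = 1822.76.
SE(β̂₁) = √(MSE/Sₓₓ) = √(1822.76/1285) = 1.191.
t = -0.847 / 1.191 = -0.7112.
df = n − 2 = 297.
Two-sided p ≈ 0.4775, which is ≥ 0.01, so fail to reject H₀.
The data do not give significant evidence of an association between weekly training distance and marathon finish time.

t = -0.7112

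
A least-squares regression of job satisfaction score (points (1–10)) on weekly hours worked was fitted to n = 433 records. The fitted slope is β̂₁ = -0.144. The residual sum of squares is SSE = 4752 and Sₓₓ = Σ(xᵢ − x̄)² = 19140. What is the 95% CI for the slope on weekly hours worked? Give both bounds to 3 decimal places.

(-0.191, -0.097)

MSE = SSE/(n − 2) = 4752/431 = 11.0255.
SE(β̂₁) = √(MSE/Sₓₓ) = √(11.0255/19140) = 0.024001.
df = n − 2 = 431.
t* = t_{0.025, 431} = 1.965483.
Margin = t* × SE = 1.965483 × 0.024001 = 0.04717.
CI: -0.144 ± 0.04717 → (-0.191, -0.097).
With 95% confidence, each one-unit increase in weekly hours worked is associated with a change of between -0.191 and -0.097 points (1–10) in job satisfaction score.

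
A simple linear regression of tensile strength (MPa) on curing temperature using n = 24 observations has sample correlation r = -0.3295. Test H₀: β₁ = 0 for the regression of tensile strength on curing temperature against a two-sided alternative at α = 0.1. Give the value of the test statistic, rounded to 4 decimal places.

t = -1.6369

t = r·√(n − 2)/√(1 − r²) = -0.3295·√22/√0.89143 = -1.6369.
df = n − 2 = 22.
Two-sided p ≈ 0.1159, which is ≥ 0.1, so fail to reject H₀.
The data do not give significant evidence of a linear association between curing temperature and tensile strength.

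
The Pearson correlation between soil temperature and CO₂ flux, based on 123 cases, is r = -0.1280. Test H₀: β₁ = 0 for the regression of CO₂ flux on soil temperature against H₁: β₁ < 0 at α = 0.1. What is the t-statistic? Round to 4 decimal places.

t = -1.4197

t = r·√(n − 2)/√(1 − r²) = -0.1280·√121/√0.983616 = -1.4197.
df = n − 2 = 121.
One-sided p ≈ 0.0791, which is < 0.1, so reject H₀.
There is evidence of a linear association between soil temperature and CO₂ flux.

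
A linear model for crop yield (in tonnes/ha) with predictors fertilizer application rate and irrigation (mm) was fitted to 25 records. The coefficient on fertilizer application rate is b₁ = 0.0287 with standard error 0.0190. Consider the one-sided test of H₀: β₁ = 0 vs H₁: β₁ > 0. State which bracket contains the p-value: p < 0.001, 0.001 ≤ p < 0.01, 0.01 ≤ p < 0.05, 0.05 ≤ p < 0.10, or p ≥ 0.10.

0.05 ≤ p < 0.10

t = 0.0287 / 0.0190 = 1.511.
df = n − k − 1 = 25 − 2 − 1 = 22.
One-sided p = P(T_{22} > t) ≈ 0.0726.
So 0.05 ≤ p < 0.10.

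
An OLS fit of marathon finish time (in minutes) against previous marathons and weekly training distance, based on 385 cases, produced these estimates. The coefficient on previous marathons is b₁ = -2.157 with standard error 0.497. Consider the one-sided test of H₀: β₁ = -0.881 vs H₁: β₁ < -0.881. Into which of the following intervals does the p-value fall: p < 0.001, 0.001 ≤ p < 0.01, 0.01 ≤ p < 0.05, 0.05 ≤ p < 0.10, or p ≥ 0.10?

t = (-2.157 − (-0.881)) / 0.497 = -2.567.
df = n − k − 1 = 385 − 2 − 1 = 382.
One-sided p = P(T_{382} < t) ≈ 0.0053.
So 0.001 ≤ p < 0.01.

0.001 ≤ p < 0.01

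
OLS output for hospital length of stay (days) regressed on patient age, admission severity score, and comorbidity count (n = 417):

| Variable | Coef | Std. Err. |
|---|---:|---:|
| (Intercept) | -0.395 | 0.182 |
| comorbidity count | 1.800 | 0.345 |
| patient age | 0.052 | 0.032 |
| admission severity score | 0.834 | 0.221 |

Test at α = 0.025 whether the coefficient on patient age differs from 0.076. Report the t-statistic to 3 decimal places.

t = -0.750

Read off: b = 0.052, SE = 0.032 for patient age.
H₀: β₁ = 0.076 vs H₁: β₁ ≠ 0.076.
t = (0.052 − 0.076) / 0.032 = -0.750.
df = n − k − 1 = 417 − 3 − 1 = 413.
Two-sided p ≈ 0.4537, which is ≥ 0.025, so fail to reject H₀.
The data are consistent with a true slope of 0.076 days per unit of patient age, holding the other predictors fixed.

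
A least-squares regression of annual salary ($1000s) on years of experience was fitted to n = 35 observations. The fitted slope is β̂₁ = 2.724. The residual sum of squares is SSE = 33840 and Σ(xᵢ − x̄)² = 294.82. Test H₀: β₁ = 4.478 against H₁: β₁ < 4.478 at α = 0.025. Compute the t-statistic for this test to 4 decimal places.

t = -0.9405

MSE = SSE/(n − 2) = 33840/33 = 1025.45.
SE(β̂₁) = √(MSE/Sₓₓ) = √(1025.45/294.82) = 1.865.
t = (2.724 − 4.478) / 1.865 = -0.9405.
df = n − 2 = 33.
One-sided p ≈ 0.1769, which is ≥ 0.025, so fail to reject H₀.
The data do not give significant evidence that the true slope on years of experience is below 4.478 $1000s per unit.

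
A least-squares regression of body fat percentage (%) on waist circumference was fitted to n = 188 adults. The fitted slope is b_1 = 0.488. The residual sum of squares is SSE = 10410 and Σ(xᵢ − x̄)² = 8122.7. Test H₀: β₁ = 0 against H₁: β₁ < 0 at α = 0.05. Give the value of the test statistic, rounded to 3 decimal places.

MSE = SSE/(n − 2) = 10410/186 = 55.9677.
SE(b_1) = √(MSE/Sₓₓ) = √(55.9677/8122.7) = 0.0830078.
t = 0.488 / 0.0830078 = 5.879.
df = n − 2 = 186.
One-sided p ≈ 1.0000, which is ≥ 0.05, so fail to reject H₀.
The data do not give significant evidence that the true slope on waist circumference is negative.

t = 5.879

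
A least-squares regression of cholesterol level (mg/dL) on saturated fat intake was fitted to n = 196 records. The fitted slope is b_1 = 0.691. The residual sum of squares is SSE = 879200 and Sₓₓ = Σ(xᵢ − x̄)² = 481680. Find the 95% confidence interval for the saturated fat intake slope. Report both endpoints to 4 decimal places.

(0.4997, 0.8823)

MSE = SSE/(n − 2) = 879200/194 = 4531.96.
SE(b_1) = √(MSE/Sₓₓ) = √(4531.96/481680) = 0.0969982.
df = n − 2 = 194.
t* = t_{0.025, 194} = 1.972268.
Margin = t* × SE = 1.972268 × 0.0969982 = 0.191306.
CI: 0.691 ± 0.191306 → (0.4997, 0.8823).
With 95% confidence, each one-unit increase in saturated fat intake is associated with a change of between 0.4997 and 0.8823 mg/dL in cholesterol level.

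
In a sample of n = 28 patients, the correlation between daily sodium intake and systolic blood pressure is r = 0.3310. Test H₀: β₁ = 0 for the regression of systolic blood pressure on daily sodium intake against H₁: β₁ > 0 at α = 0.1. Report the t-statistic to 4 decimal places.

t = r·√(n − 2)/√(1 − r²) = 0.3310·√26/√0.890439 = 1.7886.
df = n − 2 = 26.
One-sided p ≈ 0.0427, which is < 0.1, so reject H₀.
There is evidence of a linear association between daily sodium intake and systolic blood pressure.

t = 1.7886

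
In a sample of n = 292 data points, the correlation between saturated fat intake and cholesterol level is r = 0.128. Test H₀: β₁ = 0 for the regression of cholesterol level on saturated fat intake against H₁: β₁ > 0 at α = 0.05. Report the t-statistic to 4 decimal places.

t = 2.1978

t = r·√(n − 2)/√(1 − r²) = 0.128·√290/√0.983616 = 2.1978.
df = n − 2 = 290.
One-sided p ≈ 0.0144, which is < 0.05, so reject H₀.
There is evidence of a linear association between saturated fat intake and cholesterol level.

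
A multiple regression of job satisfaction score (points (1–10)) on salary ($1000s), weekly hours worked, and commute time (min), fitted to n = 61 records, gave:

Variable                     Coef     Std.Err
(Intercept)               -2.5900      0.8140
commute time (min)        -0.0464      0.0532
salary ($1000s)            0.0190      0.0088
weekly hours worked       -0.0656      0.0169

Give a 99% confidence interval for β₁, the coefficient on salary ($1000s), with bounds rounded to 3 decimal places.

Read off: b = 0.0190, SE = 0.0088 for salary ($1000s).
df = n − k − 1 = 61 − 3 − 1 = 57.
t* = t_{0.005, 57} = 2.66487.
Margin = t* × SE = 2.66487 × 0.0088 = 0.02345.
CI: 0.0190 ± 0.02345 → (-0.004, 0.042).

(-0.004, 0.042)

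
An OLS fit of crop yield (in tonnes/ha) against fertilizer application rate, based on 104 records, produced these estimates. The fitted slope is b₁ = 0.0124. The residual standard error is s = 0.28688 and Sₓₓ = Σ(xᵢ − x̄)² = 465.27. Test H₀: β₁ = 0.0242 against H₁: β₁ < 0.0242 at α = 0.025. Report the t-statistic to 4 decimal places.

t = -0.8872

SE(b₁) = s/√Sₓₓ = 0.28688/√465.27 = 0.0132999.
t = (0.0124 − 0.0242) / 0.0132999 = -0.8872.
df = n − 2 = 102.
One-sided p ≈ 0.1885, which is ≥ 0.025, so fail to reject H₀.
The data do not give significant evidence that the true slope on fertilizer application rate is below 0.0242 tonnes/ha per unit.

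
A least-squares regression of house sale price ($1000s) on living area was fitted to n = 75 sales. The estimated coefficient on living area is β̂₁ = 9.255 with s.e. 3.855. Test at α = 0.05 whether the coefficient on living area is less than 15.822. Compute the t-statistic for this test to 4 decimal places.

t = -1.7035

H₀: β₁ = 15.822 vs H₁: β₁ < 15.822.
t = (β̂₁ − β₁⁰)/SE = (9.255 − 15.822) / 3.855 = -1.7035.
df = n − 2 = 75 − 2 = 73.
One-sided p ≈ 0.0464, which is < 0.05, so reject H₀.
There is evidence that the true slope on living area is below 15.822 $1000s per unit.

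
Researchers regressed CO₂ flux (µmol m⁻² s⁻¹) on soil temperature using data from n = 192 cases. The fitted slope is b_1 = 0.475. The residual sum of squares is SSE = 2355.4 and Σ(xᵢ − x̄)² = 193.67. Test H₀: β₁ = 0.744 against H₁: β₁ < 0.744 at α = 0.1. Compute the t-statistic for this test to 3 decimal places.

MSE = SSE/(n − 2) = 2355.4/190 = 12.3968.
SE(b_1) = √(MSE/Sₓₓ) = √(12.3968/193.67) = 0.253002.
t = (0.475 − 0.744) / 0.253002 = -1.063.
df = n − 2 = 190.
One-sided p ≈ 0.1445, which is ≥ 0.1, so fail to reject H₀.
The data do not give significant evidence that the true slope on soil temperature is below 0.744 µmol m⁻² s⁻¹ per unit.

t = -1.063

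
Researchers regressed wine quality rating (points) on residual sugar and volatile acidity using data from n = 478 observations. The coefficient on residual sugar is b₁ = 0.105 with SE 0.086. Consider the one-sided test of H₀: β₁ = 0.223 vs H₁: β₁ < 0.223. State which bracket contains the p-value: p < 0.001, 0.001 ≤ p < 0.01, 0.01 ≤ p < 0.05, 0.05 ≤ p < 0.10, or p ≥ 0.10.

0.05 ≤ p < 0.10

t = (0.105 − 0.223) / 0.086 = -1.372.
df = n − k − 1 = 478 − 2 − 1 = 475.
One-sided p = P(T_{475} < t) ≈ 0.0853.
So 0.05 ≤ p < 0.10.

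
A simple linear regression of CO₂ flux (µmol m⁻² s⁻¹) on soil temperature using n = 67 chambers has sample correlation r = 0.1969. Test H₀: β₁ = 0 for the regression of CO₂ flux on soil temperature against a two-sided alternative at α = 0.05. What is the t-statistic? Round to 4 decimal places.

t = 1.6192

t = r·√(n − 2)/√(1 − r²) = 0.1969·√65/√0.96123 = 1.6192.
df = n − 2 = 65.
Two-sided p ≈ 0.1103, which is ≥ 0.05, so fail to reject H₀.
The data do not give significant evidence of a linear association between soil temperature and CO₂ flux.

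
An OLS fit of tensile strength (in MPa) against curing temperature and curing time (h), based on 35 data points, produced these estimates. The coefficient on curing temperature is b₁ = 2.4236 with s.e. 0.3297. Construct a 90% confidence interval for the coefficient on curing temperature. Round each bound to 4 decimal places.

(1.8651, 2.9821)

df = n − k − 1 = 35 − 2 − 1 = 32.
t* = t_{0.05, 32} = 1.693889.
Margin = t* × SE = 1.693889 × 0.3297 = 0.558475.
CI: 2.4236 ± 0.558475 → (1.8651, 2.9821).
With 90% confidence, each one-unit increase in curing temperature is associated with a change of between 1.8651 and 2.9821 MPa in tensile strength, holding the other predictors fixed.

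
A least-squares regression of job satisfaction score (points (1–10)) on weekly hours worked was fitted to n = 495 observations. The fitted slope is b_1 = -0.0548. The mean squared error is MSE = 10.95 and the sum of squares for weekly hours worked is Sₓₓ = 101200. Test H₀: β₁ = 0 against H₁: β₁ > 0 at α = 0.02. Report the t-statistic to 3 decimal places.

t = -5.268

SE(b_1) = √(MSE/Sₓₓ) = √(10.95/101200) = 0.010402.
t = -0.0548 / 0.010402 = -5.268.
df = n − 2 = 493.
One-sided p ≈ 1.0000, which is ≥ 0.02, so fail to reject H₀.
The data do not give significant evidence that the true slope on weekly hours worked is positive.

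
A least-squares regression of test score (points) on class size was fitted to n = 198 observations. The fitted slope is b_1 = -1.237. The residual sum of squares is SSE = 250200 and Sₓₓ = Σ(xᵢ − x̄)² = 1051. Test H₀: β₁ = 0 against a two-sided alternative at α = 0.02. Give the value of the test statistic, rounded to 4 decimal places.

MSE = SSE/(n − 2) = 250200/196 = 1276.53.
SE(b_1) = √(MSE/Sₓₓ) = √(1276.53/1051) = 1.10208.
t = -1.237 / 1.10208 = -1.1224.
df = n − 2 = 196.
Two-sided p ≈ 0.2631, which is ≥ 0.02, so fail to reject H₀.
The data do not give significant evidence of an association between class size and test score.

t = -1.1224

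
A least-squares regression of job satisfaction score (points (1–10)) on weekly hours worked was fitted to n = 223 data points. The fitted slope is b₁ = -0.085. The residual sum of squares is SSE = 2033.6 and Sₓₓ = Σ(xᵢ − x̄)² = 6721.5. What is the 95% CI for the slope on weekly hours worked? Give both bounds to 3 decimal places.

MSE = SSE/(n − 2) = 2033.6/221 = 9.20181.
SE(b₁) = √(MSE/Sₓₓ) = √(9.20181/6721.5) = 0.0370002.
df = n − 2 = 221.
t* = t_{0.025, 221} = 1.970756.
Margin = t* × SE = 1.970756 × 0.0370002 = 0.07292.
CI: -0.085 ± 0.07292 → (-0.158, -0.012).
With 95% confidence, each one-unit increase in weekly hours worked is associated with a change of between -0.158 and -0.012 points (1–10) in job satisfaction score.

(-0.158, -0.012)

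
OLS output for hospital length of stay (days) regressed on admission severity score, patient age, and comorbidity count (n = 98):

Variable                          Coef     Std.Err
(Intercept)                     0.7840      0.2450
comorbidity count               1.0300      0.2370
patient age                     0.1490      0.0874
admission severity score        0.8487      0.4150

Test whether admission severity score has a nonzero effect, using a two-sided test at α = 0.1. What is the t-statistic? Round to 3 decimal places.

t = 2.045

Read off: b = 0.8487, SE = 0.4150 for admission severity score.
H₀: β₁ = 0 vs H₁: β₁ ≠ 0.
t = 0.8487 / 0.4150 = 2.045.
df = n − k − 1 = 98 − 3 − 1 = 94.
Two-sided p ≈ 0.0436, which is < 0.1, so reject H₀.
There is evidence that admission severity score is associated with hospital length of stay, holding the other predictors fixed.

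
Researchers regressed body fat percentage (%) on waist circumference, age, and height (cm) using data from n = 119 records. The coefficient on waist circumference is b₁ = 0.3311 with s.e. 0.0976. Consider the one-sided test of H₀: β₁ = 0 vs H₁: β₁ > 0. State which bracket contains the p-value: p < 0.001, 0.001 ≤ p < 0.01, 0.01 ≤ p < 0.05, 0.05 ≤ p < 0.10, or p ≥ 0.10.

p < 0.001

t = 0.3311 / 0.0976 = 3.392.
df = n − k − 1 = 119 − 3 − 1 = 115.
One-sided p = P(T_{115} > t) ≈ 0.0005.
So p < 0.001.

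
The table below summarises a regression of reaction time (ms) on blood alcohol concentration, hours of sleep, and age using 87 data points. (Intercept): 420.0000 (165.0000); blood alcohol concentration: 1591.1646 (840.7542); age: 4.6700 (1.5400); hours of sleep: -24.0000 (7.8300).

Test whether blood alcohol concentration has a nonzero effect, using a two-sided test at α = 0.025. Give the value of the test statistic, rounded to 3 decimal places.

t = 1.893

Read off: b = 1591.1646, SE = 840.7542 for blood alcohol concentration.
H₀: β₁ = 0 vs H₁: β₁ ≠ 0.
t = 1591.1646 / 840.7542 = 1.893.
df = n − k − 1 = 87 − 3 − 1 = 83.
Two-sided p ≈ 0.0619, which is ≥ 0.025, so fail to reject H₀.
The data do not give significant evidence of an association between blood alcohol concentration and reaction time, after adjusting for the other predictors.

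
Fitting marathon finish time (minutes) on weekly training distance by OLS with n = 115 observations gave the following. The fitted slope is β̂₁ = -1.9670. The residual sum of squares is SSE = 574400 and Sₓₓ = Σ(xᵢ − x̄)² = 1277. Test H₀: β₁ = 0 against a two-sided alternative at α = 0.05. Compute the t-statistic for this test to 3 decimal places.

MSE = SSE/(n − 2) = 574400/113 = 5083.19.
SE(β̂₁) = √(MSE/Sₓₓ) = √(5083.19/1277) = 1.99514.
t = -1.9670 / 1.99514 = -0.986.
df = n − 2 = 113.
Two-sided p ≈ 0.3263, which is ≥ 0.05, so fail to reject H₀.
The data do not give significant evidence of an association between weekly training distance and marathon finish time.

t = -0.986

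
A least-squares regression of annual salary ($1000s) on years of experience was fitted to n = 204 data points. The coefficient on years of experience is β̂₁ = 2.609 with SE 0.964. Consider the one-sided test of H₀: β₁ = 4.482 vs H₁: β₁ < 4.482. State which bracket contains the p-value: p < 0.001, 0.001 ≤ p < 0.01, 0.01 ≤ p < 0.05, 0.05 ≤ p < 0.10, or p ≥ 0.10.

0.01 ≤ p < 0.05

t = (2.609 − 4.482) / 0.964 = -1.943.
df = n − 2 = 204 − 2 = 202.
One-sided p = P(T_{202} < t) ≈ 0.0267.
So 0.01 ≤ p < 0.05.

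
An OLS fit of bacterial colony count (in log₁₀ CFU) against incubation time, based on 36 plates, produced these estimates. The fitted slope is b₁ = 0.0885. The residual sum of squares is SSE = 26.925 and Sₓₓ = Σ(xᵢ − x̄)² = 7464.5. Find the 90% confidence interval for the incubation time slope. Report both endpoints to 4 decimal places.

MSE = SSE/(n − 2) = 26.925/34 = 0.791912.
SE(b₁) = √(MSE/Sₓₓ) = √(0.791912/7464.5) = 0.0103.
df = n − 2 = 34.
t* = t_{0.05, 34} = 1.690924.
Margin = t* × SE = 1.690924 × 0.0103 = 0.017417.
CI: 0.0885 ± 0.017417 → (0.0711, 0.1059).
With 90% confidence, each one-unit increase in incubation time is associated with a change of between 0.0711 and 0.1059 log₁₀ CFU in bacterial colony count.

(0.0711, 0.1059)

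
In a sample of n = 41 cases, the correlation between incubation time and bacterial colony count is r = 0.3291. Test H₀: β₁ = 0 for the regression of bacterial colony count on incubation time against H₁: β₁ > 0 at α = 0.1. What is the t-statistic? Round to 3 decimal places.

t = 2.176

t = r·√(n − 2)/√(1 − r²) = 0.3291·√39/√0.891693 = 2.176.
df = n − 2 = 39.
One-sided p ≈ 0.0178, which is < 0.1, so reject H₀.
There is evidence of a linear association between incubation time and bacterial colony count.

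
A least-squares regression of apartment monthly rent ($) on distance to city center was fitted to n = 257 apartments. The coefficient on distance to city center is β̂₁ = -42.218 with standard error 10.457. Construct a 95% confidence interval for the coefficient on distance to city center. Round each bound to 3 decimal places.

(-62.811, -21.625)

df = n − 2 = 257 − 2 = 255.
t* = t_{0.025, 255} = 1.969311.
Margin = t* × SE = 1.969311 × 10.457 = 20.59308.
CI: -42.218 ± 20.59308 → (-62.811, -21.625).
With 95% confidence, each one-unit increase in distance to city center is associated with a change of between -62.811 and -21.625 $ in apartment monthly rent.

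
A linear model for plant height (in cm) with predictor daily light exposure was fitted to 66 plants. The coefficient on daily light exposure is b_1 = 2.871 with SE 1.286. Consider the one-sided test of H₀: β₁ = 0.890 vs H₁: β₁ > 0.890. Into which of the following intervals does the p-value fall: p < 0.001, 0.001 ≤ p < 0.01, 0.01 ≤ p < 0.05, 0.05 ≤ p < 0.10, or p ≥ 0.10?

t = (2.871 − 0.890) / 1.286 = 1.540.
df = n − 2 = 66 − 2 = 64.
One-sided p = P(T_{64} > t) ≈ 0.0642.
So 0.05 ≤ p < 0.10.

0.05 ≤ p < 0.10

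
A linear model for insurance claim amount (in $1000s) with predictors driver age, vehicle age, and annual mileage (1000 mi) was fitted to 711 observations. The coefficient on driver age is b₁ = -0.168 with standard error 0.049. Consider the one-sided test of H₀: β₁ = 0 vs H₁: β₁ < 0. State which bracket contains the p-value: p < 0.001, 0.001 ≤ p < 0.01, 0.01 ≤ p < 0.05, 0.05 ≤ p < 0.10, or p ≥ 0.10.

t = -0.168 / 0.049 = -3.429.
df = n − k − 1 = 711 − 3 − 1 = 707.
One-sided p = P(T_{707} < t) ≈ 0.0003.
So p < 0.001.

p < 0.001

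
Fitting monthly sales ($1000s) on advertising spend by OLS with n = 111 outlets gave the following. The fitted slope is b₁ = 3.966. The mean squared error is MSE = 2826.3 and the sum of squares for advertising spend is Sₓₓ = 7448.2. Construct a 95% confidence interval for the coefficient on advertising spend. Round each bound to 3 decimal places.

SE(b₁) = √(MSE/Sₓₓ) = √(2826.3/7448.2) = 0.616004.
df = n − 2 = 109.
t* = t_{0.025, 109} = 1.981967.
Margin = t* × SE = 1.981967 × 0.616004 = 1.22090.
CI: 3.966 ± 1.22090 → (2.745, 5.187).
With 95% confidence, each one-unit increase in advertising spend is associated with a change of between 2.745 and 5.187 $1000s in monthly sales.

(2.745, 5.187)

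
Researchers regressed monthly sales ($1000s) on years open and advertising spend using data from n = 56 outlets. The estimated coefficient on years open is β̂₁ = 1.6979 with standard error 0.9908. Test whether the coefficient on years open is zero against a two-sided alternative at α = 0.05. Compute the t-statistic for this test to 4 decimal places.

H₀: β₁ = 0 vs H₁: β₁ ≠ 0.
t = (β̂₁ − β₁⁰)/SE = 1.6979 / 0.9908 = 1.7137.
df = n − k − 1 = 56 − 2 − 1 = 53.
Two-sided p ≈ 0.0924, which is ≥ 0.05, so fail to reject H₀.
The data do not give significant evidence of an association between years open and monthly sales, after adjusting for the other predictors.

t = 1.7137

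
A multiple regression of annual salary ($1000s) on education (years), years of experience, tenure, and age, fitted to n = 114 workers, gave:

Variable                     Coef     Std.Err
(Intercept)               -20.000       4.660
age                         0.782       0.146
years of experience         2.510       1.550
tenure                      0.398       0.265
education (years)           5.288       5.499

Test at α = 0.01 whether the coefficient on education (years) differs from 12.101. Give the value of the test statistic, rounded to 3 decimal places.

Read off: b = 5.288, SE = 5.499 for education (years).
H₀: β₁ = 12.101 vs H₁: β₁ ≠ 12.101.
t = (5.288 − 12.101) / 5.499 = -1.239.
df = n − k − 1 = 114 − 4 − 1 = 109.
Two-sided p ≈ 0.2180, which is ≥ 0.01, so fail to reject H₀.
The data are consistent with a true slope of 12.101 $1000s per unit of education (years), holding the other predictors fixed.

t = -1.239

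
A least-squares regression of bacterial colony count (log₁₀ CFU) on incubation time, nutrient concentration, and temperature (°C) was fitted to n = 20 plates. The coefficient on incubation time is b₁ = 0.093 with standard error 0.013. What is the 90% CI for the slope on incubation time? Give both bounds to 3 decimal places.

(0.070, 0.116)

df = n − k − 1 = 20 − 3 − 1 = 16.
t* = t_{0.05, 16} = 1.745884.
Margin = t* × SE = 1.745884 × 0.013 = 0.02270.
CI: 0.093 ± 0.02270 → (0.070, 0.116).
With 90% confidence, each one-unit increase in incubation time is associated with a change of between 0.070 and 0.116 log₁₀ CFU in bacterial colony count, holding the other predictors fixed.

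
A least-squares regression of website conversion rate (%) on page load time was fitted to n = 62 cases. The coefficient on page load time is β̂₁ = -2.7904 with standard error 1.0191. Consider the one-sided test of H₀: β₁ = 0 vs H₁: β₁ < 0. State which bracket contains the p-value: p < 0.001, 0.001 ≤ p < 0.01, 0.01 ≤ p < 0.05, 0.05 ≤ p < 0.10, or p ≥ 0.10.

0.001 ≤ p < 0.01

t = -2.7904 / 1.0191 = -2.738.
df = n − 2 = 62 − 2 = 60.
One-sided p = P(T_{60} < t) ≈ 0.0041.
So 0.001 ≤ p < 0.01.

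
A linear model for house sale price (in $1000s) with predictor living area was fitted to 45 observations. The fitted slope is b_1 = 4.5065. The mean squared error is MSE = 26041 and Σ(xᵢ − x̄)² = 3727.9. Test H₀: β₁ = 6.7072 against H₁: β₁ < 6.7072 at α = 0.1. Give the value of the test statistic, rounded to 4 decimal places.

t = -0.8327

SE(b_1) = √(MSE/Sₓₓ) = √(26041/3727.9) = 2.643.
t = (4.5065 − 6.7072) / 2.643 = -0.8327.
df = n − 2 = 43.
One-sided p ≈ 0.2048, which is ≥ 0.1, so fail to reject H₀.
The data do not give significant evidence that the true slope on living area is below 6.7072 $1000s per unit.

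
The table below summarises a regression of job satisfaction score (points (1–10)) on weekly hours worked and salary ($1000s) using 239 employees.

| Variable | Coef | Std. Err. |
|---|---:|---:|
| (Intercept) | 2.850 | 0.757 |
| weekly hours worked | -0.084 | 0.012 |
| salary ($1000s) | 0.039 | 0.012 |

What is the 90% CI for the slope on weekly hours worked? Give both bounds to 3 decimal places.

Read off: b = -0.084, SE = 0.012 for weekly hours worked.
df = n − k − 1 = 239 − 2 − 1 = 236.
t* = t_{0.05, 236} = 1.651336.
Margin = t* × SE = 1.651336 × 0.012 = 0.01982.
CI: -0.084 ± 0.01982 → (-0.104, -0.064).

(-0.104, -0.064)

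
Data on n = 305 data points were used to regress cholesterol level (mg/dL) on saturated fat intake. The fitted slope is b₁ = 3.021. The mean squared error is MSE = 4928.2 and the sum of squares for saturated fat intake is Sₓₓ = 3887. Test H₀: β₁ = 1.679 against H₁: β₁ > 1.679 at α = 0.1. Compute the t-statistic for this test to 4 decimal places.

SE(b₁) = √(MSE/Sₓₓ) = √(4928.2/3887) = 1.126.
t = (3.021 − 1.679) / 1.126 = 1.1918.
df = n − 2 = 303.
One-sided p ≈ 0.1171, which is ≥ 0.1, so fail to reject H₀.
The data do not give significant evidence that the true slope on saturated fat intake exceeds 1.679 mg/dL per unit.

t = 1.1918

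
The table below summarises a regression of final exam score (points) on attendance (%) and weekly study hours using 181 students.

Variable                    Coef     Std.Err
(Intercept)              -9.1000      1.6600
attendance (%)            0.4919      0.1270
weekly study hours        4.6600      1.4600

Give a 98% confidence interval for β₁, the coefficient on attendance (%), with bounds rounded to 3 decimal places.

(0.194, 0.790)

Read off: b = 0.4919, SE = 0.1270 for attendance (%).
df = n − k − 1 = 181 − 2 − 1 = 178.
t* = t_{0.01, 178} = 2.347479.
Margin = t* × SE = 2.347479 × 0.1270 = 0.29813.
CI: 0.4919 ± 0.29813 → (0.194, 0.790).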